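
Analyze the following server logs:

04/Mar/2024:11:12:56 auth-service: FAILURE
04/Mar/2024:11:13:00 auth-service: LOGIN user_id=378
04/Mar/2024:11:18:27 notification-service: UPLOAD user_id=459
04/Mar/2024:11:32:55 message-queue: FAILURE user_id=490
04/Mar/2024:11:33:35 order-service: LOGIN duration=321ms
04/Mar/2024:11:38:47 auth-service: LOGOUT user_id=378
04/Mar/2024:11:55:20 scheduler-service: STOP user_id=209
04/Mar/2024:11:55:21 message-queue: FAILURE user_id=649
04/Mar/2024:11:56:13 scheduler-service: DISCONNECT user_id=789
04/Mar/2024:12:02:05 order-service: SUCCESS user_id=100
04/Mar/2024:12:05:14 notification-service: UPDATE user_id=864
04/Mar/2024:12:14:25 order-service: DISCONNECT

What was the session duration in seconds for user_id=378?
1547

To calculate session duration:

1. Find LOGIN event for user_id=378: 04/Mar/2024:11:13:00
2. Find LOGOUT event for user_id=378: 04/Mar/2024:11:38:47
3. Session duration: 04/Mar/2024:11:38:47 - 04/Mar/2024:11:13:00 = 1547 seconds (25 minutes)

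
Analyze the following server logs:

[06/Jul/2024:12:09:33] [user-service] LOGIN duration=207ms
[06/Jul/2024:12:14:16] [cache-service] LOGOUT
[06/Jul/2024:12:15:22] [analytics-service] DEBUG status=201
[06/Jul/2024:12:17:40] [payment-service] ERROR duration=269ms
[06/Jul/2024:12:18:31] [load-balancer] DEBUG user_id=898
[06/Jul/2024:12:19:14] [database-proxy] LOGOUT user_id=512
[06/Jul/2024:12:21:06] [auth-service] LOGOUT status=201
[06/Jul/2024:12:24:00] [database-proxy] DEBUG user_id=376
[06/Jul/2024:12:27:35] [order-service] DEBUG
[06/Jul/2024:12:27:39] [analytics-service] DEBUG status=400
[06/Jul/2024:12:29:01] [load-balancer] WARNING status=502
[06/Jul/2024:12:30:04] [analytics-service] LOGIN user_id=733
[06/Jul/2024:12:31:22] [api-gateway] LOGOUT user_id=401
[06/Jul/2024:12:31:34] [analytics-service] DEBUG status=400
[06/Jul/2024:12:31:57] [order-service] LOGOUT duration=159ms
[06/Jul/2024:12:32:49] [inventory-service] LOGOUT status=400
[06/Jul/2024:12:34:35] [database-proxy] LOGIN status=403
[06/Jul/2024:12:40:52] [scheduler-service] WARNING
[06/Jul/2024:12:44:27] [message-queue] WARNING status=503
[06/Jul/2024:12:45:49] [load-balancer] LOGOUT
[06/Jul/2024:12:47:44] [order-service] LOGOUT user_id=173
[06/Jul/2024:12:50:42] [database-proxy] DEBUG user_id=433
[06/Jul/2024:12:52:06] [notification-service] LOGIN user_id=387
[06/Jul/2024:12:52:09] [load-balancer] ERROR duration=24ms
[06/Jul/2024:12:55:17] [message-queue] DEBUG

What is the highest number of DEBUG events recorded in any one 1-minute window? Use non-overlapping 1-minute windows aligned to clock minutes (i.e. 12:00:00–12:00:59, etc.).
2

To find the burst window:

1. Divide the log period into non-overlapping 1-minute windows starting at 12:00
2. Count DEBUG events in each window
3. Find the window with maximum count
4. Maximum events in a window: 2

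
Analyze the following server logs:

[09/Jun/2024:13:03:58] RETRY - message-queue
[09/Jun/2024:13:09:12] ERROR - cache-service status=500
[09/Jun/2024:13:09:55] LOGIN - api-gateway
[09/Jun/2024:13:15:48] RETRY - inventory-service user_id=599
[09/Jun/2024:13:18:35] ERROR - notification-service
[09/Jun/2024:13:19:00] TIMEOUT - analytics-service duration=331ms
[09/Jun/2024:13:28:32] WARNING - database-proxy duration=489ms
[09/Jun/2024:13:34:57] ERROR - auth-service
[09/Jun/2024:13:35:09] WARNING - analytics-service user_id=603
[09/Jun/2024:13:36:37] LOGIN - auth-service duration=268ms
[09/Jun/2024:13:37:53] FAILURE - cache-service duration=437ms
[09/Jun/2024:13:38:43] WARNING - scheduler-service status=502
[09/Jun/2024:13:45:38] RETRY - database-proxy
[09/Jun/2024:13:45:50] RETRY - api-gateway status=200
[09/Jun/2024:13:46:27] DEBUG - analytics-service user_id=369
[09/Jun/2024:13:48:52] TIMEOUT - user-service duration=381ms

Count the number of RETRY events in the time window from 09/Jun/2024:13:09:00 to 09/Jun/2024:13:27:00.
1

To count events in the time window:

1. Window boundaries: 09/Jun/2024:13:09:00 to 09/Jun/2024:13:27:00
2. Filter for RETRY events within this window
3. Count matching events: 1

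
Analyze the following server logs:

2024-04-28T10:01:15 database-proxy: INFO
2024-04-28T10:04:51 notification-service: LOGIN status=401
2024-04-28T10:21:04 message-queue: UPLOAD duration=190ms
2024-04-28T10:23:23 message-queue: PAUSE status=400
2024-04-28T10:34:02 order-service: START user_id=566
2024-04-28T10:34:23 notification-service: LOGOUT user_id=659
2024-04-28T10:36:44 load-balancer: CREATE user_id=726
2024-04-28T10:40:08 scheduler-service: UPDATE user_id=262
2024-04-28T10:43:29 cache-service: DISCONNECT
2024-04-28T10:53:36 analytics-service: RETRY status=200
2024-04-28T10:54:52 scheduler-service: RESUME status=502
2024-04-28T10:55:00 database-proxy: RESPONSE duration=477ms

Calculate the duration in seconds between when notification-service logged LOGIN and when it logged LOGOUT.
1772

To find the time between events:

1. Locate the first LOGIN event for notification-service: 2024-04-28T10:04:51
2. Locate the first LOGOUT event for notification-service: 2024-04-28T10:34:23
3. Calculate the difference: 2024-04-28T10:34:23 - 2024-04-28T10:04:51 = 1772 seconds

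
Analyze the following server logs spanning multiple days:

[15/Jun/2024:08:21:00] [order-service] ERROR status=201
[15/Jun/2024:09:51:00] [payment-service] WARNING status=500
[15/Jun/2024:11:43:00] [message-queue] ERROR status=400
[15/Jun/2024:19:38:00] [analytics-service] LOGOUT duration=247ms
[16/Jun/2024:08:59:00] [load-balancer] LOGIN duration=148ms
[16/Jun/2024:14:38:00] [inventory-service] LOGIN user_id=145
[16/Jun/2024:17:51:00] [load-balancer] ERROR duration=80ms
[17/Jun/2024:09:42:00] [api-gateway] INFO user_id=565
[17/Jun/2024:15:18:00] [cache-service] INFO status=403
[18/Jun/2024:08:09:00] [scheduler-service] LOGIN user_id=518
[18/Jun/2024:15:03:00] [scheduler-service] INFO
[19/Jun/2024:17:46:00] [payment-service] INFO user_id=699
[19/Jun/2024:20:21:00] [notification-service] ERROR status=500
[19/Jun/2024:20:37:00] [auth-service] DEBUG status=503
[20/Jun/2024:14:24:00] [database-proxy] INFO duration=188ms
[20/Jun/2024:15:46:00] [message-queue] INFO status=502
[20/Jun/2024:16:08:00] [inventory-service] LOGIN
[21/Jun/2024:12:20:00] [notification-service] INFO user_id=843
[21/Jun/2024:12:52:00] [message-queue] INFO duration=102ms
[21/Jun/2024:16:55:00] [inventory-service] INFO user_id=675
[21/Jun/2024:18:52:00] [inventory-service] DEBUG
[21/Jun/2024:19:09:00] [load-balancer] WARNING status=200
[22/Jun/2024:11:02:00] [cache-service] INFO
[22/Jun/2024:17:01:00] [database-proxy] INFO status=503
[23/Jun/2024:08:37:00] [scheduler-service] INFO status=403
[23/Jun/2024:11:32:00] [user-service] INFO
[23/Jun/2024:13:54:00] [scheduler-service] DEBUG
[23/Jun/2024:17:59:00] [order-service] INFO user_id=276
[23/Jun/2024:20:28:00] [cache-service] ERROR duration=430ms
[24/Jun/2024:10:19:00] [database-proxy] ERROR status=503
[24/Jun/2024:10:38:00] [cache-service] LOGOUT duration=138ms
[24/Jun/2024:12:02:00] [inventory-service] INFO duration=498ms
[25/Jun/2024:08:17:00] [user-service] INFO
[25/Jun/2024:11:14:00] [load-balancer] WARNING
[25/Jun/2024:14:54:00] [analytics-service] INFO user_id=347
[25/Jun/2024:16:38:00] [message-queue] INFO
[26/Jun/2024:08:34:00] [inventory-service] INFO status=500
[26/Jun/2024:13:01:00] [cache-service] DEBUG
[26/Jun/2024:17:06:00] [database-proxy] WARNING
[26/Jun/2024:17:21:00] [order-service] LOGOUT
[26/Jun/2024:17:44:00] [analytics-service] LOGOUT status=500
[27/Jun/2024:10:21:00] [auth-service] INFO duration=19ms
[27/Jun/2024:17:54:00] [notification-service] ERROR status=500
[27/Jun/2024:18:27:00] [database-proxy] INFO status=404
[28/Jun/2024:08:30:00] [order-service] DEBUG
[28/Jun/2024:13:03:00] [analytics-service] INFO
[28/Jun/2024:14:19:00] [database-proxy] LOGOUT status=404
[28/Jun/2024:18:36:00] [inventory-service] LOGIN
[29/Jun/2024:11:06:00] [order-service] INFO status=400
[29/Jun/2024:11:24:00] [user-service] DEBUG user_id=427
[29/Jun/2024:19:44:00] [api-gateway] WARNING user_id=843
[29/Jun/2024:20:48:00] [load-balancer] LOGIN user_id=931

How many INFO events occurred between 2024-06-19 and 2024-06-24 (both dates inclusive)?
12

To filter by date range:

1. Date range: 2024-06-19 through 2024-06-24, both dates inclusive
2. Filter for INFO events whose date falls in this range
3. Count matching events: 12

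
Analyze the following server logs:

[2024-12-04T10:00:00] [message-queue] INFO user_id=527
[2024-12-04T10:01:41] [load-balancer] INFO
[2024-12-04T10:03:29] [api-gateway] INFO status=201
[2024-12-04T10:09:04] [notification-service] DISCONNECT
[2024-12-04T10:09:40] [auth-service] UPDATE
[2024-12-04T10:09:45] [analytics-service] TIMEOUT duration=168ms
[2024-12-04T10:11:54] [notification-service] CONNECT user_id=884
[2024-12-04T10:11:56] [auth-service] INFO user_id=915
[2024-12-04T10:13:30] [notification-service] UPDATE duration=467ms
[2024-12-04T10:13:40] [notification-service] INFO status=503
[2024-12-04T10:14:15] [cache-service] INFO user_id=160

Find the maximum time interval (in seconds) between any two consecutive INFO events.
507

To find the longest gap:

1. Extract all INFO events in chronological order
2. Calculate time differences between consecutive events
3. Find the maximum difference
4. Longest gap: 507 seconds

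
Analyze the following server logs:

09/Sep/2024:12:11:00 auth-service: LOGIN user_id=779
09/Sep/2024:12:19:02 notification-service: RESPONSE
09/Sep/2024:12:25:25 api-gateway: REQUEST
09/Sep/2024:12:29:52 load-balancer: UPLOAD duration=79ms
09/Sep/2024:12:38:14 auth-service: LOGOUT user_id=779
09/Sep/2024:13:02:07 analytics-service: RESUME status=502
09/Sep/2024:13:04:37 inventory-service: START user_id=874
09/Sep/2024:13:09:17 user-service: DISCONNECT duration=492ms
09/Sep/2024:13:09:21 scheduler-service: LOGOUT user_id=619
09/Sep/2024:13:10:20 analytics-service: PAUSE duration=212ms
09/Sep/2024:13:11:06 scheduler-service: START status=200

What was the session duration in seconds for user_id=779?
1634

To calculate session duration:

1. Find LOGIN event for user_id=779: 09/Sep/2024:12:11:00
2. Find LOGOUT event for user_id=779: 09/Sep/2024:12:38:14
3. Session duration: 09/Sep/2024:12:38:14 - 09/Sep/2024:12:11:00 = 1634 seconds (27 minutes)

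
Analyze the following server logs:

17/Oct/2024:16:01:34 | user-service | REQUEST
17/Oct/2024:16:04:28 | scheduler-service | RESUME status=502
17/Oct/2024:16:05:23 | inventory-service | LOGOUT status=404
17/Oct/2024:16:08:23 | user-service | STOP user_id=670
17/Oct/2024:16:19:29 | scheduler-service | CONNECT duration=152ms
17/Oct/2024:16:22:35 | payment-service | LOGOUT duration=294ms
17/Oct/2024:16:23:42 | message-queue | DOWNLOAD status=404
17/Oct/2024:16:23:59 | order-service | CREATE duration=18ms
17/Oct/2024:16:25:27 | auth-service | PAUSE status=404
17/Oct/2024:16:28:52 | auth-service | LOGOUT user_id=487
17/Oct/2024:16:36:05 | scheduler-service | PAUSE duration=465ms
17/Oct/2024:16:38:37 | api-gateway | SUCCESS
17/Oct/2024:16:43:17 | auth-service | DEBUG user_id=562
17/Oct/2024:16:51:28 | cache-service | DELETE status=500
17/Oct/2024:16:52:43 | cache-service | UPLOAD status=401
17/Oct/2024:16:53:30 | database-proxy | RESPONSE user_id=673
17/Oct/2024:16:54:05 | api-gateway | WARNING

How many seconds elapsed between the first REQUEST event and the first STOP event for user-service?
409

To find the time between events:

1. Locate the first REQUEST event for user-service: 17/Oct/2024:16:01:34
2. Locate the first STOP event for user-service: 17/Oct/2024:16:08:23
3. Calculate the difference: 17/Oct/2024:16:08:23 - 17/Oct/2024:16:01:34 = 409 seconds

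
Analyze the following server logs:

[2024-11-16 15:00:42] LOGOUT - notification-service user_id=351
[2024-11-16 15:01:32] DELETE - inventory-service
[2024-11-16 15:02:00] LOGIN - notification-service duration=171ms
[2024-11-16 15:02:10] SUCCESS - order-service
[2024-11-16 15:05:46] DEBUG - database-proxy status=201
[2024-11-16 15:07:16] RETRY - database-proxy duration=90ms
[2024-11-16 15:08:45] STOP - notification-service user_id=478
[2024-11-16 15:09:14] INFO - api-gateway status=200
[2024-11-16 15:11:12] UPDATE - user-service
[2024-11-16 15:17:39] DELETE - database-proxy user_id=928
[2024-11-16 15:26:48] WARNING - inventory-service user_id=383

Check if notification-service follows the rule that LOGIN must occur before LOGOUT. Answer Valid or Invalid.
Invalid

To validate ordering:

1. Required order: LOGIN → LOGOUT
2. Rule: LOGIN must occur before LOGOUT
3. Check actual order of events for notification-service
4. Result: Invalid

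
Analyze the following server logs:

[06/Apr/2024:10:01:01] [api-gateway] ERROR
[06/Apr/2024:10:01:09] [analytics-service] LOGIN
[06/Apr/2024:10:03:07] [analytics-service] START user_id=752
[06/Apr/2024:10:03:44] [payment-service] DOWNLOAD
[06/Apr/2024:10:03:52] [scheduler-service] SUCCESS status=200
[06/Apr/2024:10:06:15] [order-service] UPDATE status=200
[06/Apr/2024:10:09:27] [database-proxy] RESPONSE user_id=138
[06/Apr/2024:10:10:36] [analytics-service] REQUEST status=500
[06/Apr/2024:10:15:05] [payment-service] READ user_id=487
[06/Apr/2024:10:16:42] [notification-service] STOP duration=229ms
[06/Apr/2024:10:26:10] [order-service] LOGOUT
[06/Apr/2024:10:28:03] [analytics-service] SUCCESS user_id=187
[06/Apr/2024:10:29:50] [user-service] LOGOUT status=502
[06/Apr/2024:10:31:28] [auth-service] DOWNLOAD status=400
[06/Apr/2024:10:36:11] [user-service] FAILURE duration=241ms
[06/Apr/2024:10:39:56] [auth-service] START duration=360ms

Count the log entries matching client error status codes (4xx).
1

To find matching entries:

1. Pattern to match: client error status codes (4xx)
2. Scan each log entry for the pattern
3. Count matches: 1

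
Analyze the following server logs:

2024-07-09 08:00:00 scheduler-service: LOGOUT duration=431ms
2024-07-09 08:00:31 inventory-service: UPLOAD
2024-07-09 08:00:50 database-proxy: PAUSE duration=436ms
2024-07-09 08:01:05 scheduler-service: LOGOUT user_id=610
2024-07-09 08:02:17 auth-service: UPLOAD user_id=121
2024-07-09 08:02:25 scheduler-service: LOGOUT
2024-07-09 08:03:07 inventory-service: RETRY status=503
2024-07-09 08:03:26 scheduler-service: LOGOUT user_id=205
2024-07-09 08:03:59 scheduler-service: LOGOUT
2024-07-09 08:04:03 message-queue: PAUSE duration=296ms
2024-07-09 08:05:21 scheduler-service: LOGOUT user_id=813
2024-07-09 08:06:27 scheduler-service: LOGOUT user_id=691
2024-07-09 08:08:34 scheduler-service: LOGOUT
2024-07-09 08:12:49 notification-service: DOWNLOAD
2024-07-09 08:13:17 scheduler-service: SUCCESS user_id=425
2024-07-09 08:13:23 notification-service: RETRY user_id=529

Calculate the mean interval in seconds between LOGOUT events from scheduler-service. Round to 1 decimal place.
73.4

To calculate average interval:

1. Find all LOGOUT events for scheduler-service in order
2. Calculate time gaps between consecutive events
3. Compute mean of gaps: 514 / 7 = 73.4 seconds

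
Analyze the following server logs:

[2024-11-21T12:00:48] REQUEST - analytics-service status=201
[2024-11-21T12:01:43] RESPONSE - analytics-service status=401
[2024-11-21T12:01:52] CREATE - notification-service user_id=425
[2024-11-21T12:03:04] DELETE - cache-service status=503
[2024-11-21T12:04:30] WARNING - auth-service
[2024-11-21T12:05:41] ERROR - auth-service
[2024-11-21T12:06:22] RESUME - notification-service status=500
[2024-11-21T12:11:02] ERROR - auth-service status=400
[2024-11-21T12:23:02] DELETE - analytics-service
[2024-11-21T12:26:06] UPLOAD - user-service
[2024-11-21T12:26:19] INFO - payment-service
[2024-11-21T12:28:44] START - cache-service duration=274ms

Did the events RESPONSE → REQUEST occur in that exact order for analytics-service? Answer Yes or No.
No

To verify sequence order:

1. Find all events in sequence RESPONSE → REQUEST for analytics-service
2. Extract their timestamps
3. Check if timestamps are in ascending order
4. Result: No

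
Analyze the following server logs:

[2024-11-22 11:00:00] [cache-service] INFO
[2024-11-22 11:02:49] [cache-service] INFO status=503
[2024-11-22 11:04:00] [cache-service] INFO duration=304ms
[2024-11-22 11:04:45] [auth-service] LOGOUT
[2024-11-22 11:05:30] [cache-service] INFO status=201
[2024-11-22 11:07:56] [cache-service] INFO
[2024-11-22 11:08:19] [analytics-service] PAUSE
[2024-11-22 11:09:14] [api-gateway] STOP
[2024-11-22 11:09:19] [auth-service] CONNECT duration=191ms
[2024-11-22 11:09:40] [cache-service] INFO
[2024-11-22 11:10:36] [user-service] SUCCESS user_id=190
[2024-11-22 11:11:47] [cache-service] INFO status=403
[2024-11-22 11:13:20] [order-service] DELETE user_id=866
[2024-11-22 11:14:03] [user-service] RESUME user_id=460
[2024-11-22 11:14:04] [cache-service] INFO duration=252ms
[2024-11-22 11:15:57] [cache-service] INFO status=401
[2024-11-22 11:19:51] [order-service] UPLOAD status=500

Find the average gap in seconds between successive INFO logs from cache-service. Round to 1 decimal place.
119.6

To calculate average interval:

1. Find all INFO events for cache-service in order
2. Calculate time gaps between consecutive events
3. Compute mean of gaps: 957 / 8 = 119.6 seconds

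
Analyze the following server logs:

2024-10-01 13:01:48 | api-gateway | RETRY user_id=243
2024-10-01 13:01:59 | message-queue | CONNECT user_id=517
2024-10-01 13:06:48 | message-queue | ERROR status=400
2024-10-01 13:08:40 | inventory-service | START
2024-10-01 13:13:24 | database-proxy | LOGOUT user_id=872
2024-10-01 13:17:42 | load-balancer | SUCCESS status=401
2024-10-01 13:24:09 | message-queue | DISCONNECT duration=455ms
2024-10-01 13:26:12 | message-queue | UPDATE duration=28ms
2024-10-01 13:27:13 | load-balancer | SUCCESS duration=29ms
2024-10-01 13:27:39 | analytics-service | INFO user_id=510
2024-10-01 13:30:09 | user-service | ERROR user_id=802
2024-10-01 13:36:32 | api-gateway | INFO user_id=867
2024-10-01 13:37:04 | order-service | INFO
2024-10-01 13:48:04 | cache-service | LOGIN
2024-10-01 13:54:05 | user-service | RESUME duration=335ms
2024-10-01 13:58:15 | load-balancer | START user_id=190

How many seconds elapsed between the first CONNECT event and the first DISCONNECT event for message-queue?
1330

To find the time between events:

1. Locate the first CONNECT event for message-queue: 2024-10-01 13:01:59
2. Locate the first DISCONNECT event for message-queue: 2024-10-01 13:24:09
3. Calculate the difference: 2024-10-01 13:24:09 - 2024-10-01 13:01:59 = 1330 seconds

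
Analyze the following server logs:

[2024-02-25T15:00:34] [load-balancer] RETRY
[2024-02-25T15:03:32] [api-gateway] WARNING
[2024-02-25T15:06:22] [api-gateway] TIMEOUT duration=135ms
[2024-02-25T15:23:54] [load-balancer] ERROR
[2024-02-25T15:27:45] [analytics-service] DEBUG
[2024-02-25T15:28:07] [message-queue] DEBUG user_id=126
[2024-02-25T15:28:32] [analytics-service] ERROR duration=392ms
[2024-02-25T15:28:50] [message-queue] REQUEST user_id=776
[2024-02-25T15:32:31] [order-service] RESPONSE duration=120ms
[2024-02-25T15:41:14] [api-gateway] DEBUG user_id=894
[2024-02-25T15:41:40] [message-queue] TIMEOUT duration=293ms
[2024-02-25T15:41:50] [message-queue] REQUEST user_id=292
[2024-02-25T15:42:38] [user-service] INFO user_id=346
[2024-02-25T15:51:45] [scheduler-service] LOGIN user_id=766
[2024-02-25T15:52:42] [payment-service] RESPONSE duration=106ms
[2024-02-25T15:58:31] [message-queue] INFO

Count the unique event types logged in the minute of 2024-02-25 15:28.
3

To count unique event types:

1. Filter events in the minute starting at 2024-02-25 15:28
2. Extract event types from matching entries
3. Count unique types: 3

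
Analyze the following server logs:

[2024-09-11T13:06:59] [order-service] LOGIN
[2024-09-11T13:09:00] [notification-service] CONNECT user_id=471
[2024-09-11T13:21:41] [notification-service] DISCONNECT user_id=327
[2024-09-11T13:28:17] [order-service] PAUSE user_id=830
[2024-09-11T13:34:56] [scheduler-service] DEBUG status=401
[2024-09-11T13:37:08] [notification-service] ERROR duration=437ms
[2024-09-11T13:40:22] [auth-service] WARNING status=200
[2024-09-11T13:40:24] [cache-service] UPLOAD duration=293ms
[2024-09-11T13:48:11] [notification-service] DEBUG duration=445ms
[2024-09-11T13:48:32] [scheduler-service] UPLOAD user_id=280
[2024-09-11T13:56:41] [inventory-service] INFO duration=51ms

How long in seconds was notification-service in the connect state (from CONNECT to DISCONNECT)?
761

To calculate state duration:

1. Find CONNECT event for notification-service: 2024-09-11T13:09:00
2. Find DISCONNECT event for notification-service: 2024-09-11T13:21:41
3. Calculate duration: 2024-09-11T13:21:41 - 2024-09-11T13:09:00 = 761 seconds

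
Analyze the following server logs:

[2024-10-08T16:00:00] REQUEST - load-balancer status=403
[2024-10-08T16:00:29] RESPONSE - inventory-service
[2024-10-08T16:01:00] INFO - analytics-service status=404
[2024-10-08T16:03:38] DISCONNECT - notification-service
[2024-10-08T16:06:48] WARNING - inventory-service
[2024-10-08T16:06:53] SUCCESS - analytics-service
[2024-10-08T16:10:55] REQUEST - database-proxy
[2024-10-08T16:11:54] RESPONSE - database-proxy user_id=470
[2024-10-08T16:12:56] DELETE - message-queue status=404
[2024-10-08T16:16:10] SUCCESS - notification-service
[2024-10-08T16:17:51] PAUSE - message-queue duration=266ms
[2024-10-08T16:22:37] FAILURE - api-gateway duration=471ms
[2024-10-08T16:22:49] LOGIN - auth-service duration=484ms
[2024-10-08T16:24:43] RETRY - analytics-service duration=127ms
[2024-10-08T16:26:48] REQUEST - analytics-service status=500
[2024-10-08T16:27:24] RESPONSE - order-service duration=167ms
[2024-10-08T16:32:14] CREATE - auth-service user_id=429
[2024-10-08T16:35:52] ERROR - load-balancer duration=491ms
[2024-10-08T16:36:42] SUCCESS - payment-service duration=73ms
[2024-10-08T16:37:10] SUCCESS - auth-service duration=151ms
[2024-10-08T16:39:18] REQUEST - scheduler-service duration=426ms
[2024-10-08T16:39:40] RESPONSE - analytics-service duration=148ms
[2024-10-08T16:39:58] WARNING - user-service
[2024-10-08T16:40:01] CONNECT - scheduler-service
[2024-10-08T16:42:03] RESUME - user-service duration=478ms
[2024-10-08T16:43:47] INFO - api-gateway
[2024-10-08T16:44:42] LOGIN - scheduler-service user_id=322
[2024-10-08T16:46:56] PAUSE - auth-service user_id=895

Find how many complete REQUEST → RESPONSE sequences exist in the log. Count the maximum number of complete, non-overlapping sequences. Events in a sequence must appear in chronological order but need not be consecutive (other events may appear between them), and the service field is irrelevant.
4

To count sequences:

1. Look for pattern: REQUEST → RESPONSE
2. Greedily scan the log in chronological order, matching each sequence element in turn (ignoring service)
3. Each time the full pattern completes, increment the count and restart matching from the next event
4. Complete non-overlapping sequences found: 4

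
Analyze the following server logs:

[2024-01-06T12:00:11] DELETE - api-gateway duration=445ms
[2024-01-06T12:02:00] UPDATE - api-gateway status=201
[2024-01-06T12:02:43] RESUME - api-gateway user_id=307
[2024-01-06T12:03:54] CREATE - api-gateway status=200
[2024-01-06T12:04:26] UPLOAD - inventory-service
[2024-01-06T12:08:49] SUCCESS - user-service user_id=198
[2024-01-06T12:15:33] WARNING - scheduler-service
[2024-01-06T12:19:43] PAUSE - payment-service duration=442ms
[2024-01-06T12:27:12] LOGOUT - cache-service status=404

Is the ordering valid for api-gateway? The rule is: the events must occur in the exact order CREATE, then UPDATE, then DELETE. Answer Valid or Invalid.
Invalid

To validate ordering:

1. Required order: CREATE → UPDATE → DELETE
2. Rule: the events must occur in the exact order CREATE, then UPDATE, then DELETE
3. Check actual order of events for api-gateway
4. Result: Invalid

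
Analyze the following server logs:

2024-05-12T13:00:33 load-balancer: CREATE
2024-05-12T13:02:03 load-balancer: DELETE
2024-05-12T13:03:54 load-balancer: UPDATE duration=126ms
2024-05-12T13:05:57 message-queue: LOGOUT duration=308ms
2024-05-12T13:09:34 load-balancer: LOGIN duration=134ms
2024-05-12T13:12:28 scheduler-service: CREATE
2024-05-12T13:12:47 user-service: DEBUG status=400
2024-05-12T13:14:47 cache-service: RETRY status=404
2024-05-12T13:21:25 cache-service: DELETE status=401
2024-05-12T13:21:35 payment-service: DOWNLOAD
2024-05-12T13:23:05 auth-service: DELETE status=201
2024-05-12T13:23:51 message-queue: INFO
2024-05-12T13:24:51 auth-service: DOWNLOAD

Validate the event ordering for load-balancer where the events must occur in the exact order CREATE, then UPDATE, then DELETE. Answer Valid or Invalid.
Invalid

To validate ordering:

1. Required order: CREATE → UPDATE → DELETE
2. Rule: the events must occur in the exact order CREATE, then UPDATE, then DELETE
3. Check actual order of events for load-balancer
4. Result: Invalid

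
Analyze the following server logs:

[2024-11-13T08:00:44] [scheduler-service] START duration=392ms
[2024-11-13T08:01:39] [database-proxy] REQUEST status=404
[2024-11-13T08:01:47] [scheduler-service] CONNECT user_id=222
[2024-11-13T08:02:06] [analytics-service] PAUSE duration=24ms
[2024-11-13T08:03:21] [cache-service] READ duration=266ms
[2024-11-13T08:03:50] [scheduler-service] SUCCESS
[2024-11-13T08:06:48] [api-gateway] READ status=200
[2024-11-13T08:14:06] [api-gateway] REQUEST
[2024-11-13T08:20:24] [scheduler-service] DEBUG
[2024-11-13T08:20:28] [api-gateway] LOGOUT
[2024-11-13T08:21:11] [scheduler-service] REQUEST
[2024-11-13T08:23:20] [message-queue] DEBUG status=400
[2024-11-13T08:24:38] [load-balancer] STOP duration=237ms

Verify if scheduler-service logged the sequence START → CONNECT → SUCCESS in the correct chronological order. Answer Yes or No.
Yes

To verify sequence order:

1. Find all events in sequence START → CONNECT → SUCCESS for scheduler-service
2. Extract their timestamps
3. Check if timestamps are in ascending order
4. Result: Yes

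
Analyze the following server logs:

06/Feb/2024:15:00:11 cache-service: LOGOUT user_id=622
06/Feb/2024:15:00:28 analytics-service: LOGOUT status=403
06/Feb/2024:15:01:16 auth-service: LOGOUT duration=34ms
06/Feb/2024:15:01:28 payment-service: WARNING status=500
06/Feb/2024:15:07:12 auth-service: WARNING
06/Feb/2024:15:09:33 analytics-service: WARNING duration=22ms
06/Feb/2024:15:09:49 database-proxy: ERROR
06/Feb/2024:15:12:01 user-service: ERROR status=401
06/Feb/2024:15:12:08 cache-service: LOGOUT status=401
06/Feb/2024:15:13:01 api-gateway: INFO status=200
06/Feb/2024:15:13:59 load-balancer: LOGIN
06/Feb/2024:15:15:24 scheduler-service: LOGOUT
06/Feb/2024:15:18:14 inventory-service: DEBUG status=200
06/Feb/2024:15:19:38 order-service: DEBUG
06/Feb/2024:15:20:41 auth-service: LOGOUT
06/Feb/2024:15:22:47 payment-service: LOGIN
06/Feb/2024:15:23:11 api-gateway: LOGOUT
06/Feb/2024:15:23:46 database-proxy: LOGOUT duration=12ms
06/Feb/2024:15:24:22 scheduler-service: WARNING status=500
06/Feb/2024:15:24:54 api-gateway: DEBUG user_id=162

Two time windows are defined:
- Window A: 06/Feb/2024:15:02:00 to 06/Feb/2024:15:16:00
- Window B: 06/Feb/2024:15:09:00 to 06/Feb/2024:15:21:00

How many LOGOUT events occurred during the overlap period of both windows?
2

To find overlap events:

1. Window A: 06/Feb/2024:15:02:00 to 06/Feb/2024:15:16:00
2. Window B: 06/Feb/2024:15:09:00 to 06/Feb/2024:15:21:00
3. Overlap period: 06/Feb/2024:15:09:00 to 06/Feb/2024:15:16:00
4. Count LOGOUT events in overlap: 2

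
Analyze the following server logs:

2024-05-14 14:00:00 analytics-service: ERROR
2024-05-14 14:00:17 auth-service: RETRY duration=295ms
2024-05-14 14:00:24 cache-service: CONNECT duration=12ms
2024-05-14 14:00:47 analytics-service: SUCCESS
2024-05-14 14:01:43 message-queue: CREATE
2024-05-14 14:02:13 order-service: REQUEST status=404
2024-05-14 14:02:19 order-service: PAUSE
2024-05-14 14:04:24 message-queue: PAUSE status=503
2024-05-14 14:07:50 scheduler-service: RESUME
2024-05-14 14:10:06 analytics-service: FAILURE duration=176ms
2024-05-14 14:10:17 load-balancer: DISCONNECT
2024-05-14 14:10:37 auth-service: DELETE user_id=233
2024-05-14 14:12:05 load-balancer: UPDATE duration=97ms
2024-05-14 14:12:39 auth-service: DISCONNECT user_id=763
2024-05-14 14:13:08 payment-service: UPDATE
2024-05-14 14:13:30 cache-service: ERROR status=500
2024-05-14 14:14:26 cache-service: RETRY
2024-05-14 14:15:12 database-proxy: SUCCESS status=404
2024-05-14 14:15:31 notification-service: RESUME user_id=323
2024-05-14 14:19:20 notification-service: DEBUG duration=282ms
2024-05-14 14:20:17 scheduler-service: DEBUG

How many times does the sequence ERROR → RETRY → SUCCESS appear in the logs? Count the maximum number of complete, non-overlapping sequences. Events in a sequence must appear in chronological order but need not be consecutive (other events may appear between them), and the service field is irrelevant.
2

To count sequences:

1. Look for pattern: ERROR → RETRY → SUCCESS
2. Greedily scan the log in chronological order, matching each sequence element in turn (ignoring service)
3. Each time the full pattern completes, increment the count and restart matching from the next event
4. Complete non-overlapping sequences found: 2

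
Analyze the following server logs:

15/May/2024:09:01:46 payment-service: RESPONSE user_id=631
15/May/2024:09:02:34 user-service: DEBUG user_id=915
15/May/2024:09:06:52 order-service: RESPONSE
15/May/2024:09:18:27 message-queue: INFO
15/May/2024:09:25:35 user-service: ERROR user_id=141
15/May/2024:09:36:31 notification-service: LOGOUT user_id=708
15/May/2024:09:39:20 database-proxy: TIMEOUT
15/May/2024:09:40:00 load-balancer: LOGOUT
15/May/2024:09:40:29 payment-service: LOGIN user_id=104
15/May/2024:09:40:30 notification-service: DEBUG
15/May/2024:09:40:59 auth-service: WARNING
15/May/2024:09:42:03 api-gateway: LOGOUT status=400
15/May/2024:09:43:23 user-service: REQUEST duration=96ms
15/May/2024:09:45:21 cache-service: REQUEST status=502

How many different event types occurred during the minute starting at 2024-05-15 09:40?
4

To count unique event types:

1. Filter events in the minute starting at 2024-05-15 09:40
2. Extract event types from matching entries
3. Count unique types: 4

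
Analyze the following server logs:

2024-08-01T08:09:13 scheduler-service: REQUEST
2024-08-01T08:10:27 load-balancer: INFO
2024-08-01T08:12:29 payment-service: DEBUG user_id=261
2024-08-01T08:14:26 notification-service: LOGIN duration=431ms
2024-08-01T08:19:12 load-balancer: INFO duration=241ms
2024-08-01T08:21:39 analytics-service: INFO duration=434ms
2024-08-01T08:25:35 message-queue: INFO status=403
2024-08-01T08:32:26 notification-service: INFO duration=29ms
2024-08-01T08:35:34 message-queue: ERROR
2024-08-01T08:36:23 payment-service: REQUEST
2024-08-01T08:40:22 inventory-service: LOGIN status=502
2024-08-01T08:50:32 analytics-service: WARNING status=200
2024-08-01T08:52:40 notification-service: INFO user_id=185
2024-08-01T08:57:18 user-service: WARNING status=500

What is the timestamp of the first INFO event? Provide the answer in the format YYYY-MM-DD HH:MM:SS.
2024-08-01 08:10:27

To find the first event:

1. Filter for all INFO events
2. Sort by timestamp
3. Select the first one
4. Timestamp: 2024-08-01 08:10:27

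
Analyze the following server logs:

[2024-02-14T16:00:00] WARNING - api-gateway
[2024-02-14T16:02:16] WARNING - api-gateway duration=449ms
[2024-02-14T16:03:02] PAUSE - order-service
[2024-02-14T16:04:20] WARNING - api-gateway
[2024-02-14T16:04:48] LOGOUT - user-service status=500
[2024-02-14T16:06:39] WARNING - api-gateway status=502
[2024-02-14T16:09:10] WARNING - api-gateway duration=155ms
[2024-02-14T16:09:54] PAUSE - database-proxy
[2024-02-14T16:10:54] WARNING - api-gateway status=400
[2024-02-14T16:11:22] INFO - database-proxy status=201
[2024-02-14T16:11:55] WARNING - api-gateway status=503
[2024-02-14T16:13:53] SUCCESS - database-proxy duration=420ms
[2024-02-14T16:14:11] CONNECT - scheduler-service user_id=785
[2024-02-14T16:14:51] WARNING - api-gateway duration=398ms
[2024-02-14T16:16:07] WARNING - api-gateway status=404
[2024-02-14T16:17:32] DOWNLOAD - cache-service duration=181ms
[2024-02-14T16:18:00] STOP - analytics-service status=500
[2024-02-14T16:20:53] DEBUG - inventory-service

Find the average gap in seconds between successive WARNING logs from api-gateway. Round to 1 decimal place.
120.9

To calculate average interval:

1. Find all WARNING events for api-gateway in order
2. Calculate time gaps between consecutive events
3. Compute mean of gaps: 967 / 8 = 120.9 seconds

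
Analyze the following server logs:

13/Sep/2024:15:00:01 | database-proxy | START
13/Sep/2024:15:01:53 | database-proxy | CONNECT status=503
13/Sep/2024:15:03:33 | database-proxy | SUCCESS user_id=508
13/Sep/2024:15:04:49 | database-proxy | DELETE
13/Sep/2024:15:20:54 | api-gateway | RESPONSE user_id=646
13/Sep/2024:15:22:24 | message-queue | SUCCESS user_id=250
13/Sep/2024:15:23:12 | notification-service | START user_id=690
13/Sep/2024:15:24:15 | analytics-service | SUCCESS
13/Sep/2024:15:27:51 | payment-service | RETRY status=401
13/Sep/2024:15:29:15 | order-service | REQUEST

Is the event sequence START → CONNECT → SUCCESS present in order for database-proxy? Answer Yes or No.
Yes

To verify sequence order:

1. Find all events in sequence START → CONNECT → SUCCESS for database-proxy
2. Extract their timestamps
3. Check if timestamps are in ascending order
4. Result: Yes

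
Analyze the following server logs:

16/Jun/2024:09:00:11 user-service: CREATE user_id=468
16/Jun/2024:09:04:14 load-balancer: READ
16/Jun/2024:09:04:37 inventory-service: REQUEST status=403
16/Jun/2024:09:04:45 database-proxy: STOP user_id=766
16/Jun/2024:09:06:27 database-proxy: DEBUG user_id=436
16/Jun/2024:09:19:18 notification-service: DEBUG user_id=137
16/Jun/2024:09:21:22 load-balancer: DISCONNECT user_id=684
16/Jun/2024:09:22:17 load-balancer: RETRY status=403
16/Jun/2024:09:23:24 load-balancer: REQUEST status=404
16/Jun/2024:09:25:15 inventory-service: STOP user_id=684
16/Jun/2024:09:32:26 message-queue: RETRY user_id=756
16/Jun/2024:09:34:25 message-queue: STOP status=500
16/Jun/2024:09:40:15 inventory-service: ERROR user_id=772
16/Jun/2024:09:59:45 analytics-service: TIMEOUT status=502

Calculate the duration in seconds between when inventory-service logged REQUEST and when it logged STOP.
1238

To find the time between events:

1. Locate the first REQUEST event for inventory-service: 16/Jun/2024:09:04:37
2. Locate the first STOP event for inventory-service: 16/Jun/2024:09:25:15
3. Calculate the difference: 16/Jun/2024:09:25:15 - 16/Jun/2024:09:04:37 = 1238 seconds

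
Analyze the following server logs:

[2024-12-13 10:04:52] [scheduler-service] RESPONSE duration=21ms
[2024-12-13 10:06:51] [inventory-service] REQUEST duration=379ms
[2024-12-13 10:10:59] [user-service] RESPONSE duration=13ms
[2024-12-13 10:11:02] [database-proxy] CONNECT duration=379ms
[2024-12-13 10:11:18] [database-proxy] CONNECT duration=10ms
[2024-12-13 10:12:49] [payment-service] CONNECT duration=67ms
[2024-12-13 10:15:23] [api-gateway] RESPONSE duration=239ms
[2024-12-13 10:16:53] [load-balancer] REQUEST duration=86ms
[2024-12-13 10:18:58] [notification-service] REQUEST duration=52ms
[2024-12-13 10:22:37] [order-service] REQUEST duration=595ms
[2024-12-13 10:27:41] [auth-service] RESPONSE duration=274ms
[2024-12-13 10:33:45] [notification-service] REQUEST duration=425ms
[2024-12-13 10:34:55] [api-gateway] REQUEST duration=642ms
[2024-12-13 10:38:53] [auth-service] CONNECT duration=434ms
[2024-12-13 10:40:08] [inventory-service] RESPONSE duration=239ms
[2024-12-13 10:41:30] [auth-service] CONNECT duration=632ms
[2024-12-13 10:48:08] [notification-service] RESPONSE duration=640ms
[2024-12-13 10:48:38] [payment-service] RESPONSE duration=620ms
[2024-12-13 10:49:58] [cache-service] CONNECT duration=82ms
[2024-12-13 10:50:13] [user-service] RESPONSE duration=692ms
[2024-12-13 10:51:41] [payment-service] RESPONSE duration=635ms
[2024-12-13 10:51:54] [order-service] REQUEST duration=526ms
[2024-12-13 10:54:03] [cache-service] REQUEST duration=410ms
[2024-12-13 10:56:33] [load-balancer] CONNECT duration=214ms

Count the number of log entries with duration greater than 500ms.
8

To count timeouts:

1. Threshold: 500ms
2. Extract duration from each log entry
3. Count entries where duration > 500
4. Timeout count: 8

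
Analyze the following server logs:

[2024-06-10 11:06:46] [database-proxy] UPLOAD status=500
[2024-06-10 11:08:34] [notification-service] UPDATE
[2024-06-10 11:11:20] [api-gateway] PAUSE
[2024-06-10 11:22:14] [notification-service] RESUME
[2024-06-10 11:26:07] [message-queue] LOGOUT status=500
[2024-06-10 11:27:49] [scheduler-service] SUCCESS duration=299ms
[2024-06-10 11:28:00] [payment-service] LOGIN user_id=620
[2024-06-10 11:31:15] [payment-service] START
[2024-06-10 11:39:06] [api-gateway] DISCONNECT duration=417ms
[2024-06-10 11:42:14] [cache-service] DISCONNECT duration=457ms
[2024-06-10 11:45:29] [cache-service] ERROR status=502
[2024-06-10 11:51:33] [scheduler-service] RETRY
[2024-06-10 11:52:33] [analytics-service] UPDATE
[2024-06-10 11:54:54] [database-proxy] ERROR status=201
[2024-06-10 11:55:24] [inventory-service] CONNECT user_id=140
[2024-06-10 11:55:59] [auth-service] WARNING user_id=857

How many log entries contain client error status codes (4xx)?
0

To find matching entries:

1. Pattern to match: client error status codes (4xx)
2. Scan each log entry for the pattern
3. Count matches: 0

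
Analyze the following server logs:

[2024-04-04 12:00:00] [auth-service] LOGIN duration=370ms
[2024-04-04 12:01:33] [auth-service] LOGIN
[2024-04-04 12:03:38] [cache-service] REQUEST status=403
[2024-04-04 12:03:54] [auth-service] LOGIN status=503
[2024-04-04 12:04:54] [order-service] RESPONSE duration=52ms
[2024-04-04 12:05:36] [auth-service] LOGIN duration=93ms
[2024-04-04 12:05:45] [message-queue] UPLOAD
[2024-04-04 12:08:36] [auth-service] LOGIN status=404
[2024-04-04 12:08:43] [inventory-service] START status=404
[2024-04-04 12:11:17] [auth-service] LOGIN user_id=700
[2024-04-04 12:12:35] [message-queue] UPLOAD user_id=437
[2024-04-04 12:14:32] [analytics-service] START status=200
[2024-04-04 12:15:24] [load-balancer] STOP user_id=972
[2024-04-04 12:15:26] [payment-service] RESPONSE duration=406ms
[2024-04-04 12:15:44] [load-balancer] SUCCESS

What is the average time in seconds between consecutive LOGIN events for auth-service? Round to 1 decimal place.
135.4

To calculate average interval:

1. Find all LOGIN events for auth-service in order
2. Calculate time gaps between consecutive events
3. Compute mean of gaps: 677 / 5 = 135.4 seconds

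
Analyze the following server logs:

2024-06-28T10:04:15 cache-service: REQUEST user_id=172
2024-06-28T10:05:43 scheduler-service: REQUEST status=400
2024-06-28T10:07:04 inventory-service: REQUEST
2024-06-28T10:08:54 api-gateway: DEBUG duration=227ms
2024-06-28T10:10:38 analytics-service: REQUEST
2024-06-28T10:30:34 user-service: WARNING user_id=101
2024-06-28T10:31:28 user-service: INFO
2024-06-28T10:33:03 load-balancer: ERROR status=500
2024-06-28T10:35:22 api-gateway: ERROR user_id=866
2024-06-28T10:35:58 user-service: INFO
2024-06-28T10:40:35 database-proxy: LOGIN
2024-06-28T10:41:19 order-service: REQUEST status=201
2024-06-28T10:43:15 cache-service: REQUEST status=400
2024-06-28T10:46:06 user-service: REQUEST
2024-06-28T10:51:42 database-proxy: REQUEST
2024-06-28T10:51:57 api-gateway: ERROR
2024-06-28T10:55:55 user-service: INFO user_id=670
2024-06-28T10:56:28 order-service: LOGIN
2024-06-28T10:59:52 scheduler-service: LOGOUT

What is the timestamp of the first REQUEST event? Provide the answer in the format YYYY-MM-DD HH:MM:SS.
2024-06-28 10:04:15

To find the first event:

1. Filter for all REQUEST events
2. Sort by timestamp
3. Select the first one
4. Timestamp: 2024-06-28 10:04:15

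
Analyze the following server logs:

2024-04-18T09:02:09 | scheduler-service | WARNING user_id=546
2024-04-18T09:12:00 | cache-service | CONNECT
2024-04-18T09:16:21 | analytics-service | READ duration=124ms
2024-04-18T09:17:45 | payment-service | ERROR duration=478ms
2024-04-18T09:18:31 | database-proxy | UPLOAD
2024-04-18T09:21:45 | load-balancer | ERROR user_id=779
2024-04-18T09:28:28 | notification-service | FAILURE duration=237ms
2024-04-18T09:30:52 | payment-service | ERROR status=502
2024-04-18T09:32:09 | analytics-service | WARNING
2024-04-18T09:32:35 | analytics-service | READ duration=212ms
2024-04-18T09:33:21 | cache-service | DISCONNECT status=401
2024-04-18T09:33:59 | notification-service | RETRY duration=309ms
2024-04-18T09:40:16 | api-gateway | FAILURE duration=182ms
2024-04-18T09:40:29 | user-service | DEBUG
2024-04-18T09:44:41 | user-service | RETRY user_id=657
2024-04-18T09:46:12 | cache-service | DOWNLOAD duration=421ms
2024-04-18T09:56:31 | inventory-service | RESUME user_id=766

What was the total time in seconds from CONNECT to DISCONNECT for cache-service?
1281

To calculate state duration:

1. Find CONNECT event for cache-service: 2024-04-18T09:12:00
2. Find DISCONNECT event for cache-service: 2024-04-18T09:33:21
3. Calculate duration: 2024-04-18T09:33:21 - 2024-04-18T09:12:00 = 1281 seconds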